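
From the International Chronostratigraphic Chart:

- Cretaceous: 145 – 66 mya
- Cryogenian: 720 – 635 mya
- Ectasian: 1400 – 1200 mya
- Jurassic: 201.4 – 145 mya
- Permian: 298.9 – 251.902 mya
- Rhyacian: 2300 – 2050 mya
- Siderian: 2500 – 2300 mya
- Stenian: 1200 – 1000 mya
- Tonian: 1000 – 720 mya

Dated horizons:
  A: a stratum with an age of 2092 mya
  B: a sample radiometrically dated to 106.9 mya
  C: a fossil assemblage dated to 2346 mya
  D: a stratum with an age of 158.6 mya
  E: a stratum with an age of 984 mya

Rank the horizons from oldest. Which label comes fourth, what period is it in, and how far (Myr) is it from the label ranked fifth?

Larger Ma means older, so oldest first: C 2346 > A 2092 > E 984 > D 158.6 > B 106.9.
Counting 4 along gives D (158.6 Ma); the excerpt puts that inside the Jurassic, 201.4–145 Ma.
Next in line is B (106.9 Ma), and 158.6 − 106.9 = 51.7 Myr.

D, in the Jurassic; 51.7 million years to B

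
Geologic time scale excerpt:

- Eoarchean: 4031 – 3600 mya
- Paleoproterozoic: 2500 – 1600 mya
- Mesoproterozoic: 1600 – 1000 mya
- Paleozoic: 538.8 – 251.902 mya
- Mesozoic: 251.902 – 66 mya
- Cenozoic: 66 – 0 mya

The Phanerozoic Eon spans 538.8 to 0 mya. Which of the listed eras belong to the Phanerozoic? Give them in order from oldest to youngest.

Eras with both bounds inside 538.8–0 Ma: Paleozoic (538.8–251.902), Mesozoic (251.902–66), Cenozoic (66–0).

Paleozoic, Mesozoic, Cenozoic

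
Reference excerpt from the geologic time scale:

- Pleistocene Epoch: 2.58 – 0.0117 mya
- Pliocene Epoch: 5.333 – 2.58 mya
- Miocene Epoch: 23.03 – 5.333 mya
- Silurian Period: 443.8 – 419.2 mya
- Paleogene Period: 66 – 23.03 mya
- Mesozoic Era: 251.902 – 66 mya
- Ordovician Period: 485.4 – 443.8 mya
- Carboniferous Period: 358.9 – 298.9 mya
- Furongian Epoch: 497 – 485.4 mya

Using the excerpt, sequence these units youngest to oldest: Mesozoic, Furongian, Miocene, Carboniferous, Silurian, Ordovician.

Miocene → Mesozoic → Carboniferous → Silurian → Ordovician → Furongian

Sorting by start age (ascending Ma, since larger Ma = older): Miocene began 23.03, Mesozoic began 251.902, Carboniferous began 358.9, Silurian began 443.8, Ordovician began 485.4, Furongian began 497.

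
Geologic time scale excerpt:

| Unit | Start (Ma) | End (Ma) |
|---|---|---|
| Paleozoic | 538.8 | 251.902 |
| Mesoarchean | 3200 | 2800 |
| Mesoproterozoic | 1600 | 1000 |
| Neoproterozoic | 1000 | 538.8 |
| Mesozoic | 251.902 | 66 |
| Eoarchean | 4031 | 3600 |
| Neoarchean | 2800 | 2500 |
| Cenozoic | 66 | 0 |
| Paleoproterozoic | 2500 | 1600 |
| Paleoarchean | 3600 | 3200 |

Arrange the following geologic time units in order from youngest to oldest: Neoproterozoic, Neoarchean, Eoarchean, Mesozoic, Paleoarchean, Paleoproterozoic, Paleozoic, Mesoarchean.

Mesozoic → Paleozoic → Neoproterozoic → Paleoproterozoic → Neoarchean → Mesoarchean → Paleoarchean → Eoarchean

Sorting by start age (ascending Ma, since larger Ma = older): Mesozoic start 251.902, Paleozoic start 538.8, Neoproterozoic start 1000, Paleoproterozoic start 2500, Neoarchean start 2800, Mesoarchean start 3200, Paleoarchean start 3600, Eoarchean start 4031.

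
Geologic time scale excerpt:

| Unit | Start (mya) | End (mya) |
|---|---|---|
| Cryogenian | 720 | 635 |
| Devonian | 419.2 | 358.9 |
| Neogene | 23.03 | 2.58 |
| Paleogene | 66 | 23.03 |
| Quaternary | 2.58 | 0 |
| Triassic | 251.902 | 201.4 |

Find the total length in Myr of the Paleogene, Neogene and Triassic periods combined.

113.922 million years

Each duration: Paleogene = 42.97; Neogene = 20.45; Triassic = 50.502.
Sum: 42.97 + 20.45 + 50.502 = 113.922 Myr.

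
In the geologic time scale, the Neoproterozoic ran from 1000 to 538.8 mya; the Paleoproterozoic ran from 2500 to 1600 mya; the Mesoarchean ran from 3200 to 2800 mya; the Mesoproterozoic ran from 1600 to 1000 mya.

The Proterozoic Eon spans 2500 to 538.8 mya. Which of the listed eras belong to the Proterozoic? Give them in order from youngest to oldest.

Neoproterozoic, Mesoproterozoic, Paleoproterozoic

Eras with both bounds inside 2500–538.8 Ma: Neoproterozoic (1000–538.8), Mesoproterozoic (1600–1000), Paleoproterozoic (2500–1600).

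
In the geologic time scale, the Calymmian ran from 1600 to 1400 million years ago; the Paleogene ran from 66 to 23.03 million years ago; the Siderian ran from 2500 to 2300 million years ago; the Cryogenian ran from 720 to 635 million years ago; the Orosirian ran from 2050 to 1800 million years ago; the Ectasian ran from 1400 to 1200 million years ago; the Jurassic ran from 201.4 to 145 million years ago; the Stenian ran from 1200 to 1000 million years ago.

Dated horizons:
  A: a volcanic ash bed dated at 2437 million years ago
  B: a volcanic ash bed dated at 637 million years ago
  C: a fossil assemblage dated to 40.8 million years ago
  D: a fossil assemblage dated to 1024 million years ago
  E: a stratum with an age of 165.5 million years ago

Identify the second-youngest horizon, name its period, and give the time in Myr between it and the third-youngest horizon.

E, in the Jurassic; 471.5 million years to B

Smaller Ma means younger, so youngest first: C 40.8 < E 165.5 < B 637 < D 1024 < A 2437.
Counting 2 along gives E (165.5 Ma); the excerpt puts that inside the Jurassic, 201.4–145 Ma.
Next in line is B (637 Ma), and 637 − 165.5 = 471.5 Myr.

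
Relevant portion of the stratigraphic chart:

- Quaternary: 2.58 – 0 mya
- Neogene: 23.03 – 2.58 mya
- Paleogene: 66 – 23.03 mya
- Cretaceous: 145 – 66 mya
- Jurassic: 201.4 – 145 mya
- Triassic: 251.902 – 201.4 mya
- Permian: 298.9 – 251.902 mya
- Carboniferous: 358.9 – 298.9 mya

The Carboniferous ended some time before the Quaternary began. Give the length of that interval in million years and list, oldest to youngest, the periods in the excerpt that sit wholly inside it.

296.32 million years; Permian, Triassic, Jurassic, Cretaceous, Paleogene, Neogene

End of Carboniferous = 298.9 Ma; start of Quaternary = 2.58 Ma.
Gap = 298.9 − 2.58 = 296.32 Myr.
Periods wholly inside 298.9–2.58 Ma: Permian (298.9–251.902), Triassic (251.902–201.4), Jurassic (201.4–145), Cretaceous (145–66), Paleogene (66–23.03), Neogene (23.03–2.58).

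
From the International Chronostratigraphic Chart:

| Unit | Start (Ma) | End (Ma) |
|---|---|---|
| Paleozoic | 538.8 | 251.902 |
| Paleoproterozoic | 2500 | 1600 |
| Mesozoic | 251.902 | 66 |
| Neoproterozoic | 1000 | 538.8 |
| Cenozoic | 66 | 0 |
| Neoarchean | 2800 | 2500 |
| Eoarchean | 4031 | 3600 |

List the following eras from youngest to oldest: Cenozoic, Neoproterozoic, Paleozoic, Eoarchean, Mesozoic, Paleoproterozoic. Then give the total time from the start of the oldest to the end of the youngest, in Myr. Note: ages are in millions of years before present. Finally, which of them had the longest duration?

Cenozoic, Mesozoic, Paleozoic, Neoproterozoic, Paleoproterozoic, Eoarchean; total span 4031 Myr; longest is Paleoproterozoic

Start ages (Ma): Eoarchean 4031, Paleoproterozoic 2500, Neoproterozoic 1000, Paleozoic 538.8, Mesozoic 251.902, Cenozoic 66.
Ordered youngest to oldest: Cenozoic, Mesozoic, Paleozoic, Neoproterozoic, Paleoproterozoic, Eoarchean.
Span = 4031 − 0 = 4031 Myr.
Durations: Eoarchean 431, Paleozoic 286.898, Neoproterozoic 461.2, Cenozoic 66, Mesozoic 185.902, Paleoproterozoic 900 → longest is Paleoproterozoic (900 Myr).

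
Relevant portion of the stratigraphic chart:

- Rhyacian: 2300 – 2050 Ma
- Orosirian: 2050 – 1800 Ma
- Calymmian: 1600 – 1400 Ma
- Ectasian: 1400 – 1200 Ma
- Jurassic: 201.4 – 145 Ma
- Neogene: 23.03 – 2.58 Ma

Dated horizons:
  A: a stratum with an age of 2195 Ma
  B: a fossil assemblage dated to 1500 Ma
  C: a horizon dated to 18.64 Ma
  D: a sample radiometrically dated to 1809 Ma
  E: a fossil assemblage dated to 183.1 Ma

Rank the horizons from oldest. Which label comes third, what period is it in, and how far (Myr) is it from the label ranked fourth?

Sorted oldest-first by Ma: A (2195), D (1809), B (1500), E (183.1), C (18.64).
The third oldest is B at 1500 Ma, which lies in 1600–1400 Ma: the Calymmian.
The fourth oldest is E at 183.1 Ma; separation = |1500 − 183.1| = 1316.9 Myr.

B, in the Calymmian; 1316.9 million years to E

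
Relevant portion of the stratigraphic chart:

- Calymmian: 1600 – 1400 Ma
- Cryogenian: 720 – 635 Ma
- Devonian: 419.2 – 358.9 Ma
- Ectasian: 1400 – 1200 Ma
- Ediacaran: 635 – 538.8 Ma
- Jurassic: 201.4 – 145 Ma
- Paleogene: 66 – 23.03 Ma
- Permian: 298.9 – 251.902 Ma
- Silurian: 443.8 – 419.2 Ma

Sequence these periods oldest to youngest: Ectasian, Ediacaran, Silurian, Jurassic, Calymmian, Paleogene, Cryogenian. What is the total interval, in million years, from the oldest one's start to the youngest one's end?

Calymmian, Ectasian, Cryogenian, Ediacaran, Silurian, Jurassic, Paleogene; total span 1576.97 Myr

Start ages (Ma): Calymmian 1600, Ectasian 1400, Cryogenian 720, Ediacaran 635, Silurian 443.8, Jurassic 201.4, Paleogene 66.
Ordered oldest to youngest: Calymmian, Ectasian, Cryogenian, Ediacaran, Silurian, Jurassic, Paleogene.
Span = 1600 − 23.03 = 1576.97 Myr.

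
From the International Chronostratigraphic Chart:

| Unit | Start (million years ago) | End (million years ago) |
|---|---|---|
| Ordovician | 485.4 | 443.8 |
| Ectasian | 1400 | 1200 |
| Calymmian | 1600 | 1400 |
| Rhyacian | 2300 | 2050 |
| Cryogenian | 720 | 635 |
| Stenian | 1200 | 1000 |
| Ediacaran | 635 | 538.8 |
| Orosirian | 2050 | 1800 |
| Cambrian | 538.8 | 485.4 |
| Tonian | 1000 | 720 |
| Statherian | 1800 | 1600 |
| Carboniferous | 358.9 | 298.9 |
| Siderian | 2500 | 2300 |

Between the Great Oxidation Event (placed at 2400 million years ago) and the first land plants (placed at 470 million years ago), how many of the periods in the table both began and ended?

2400 Ma sits inside the Siderian (2500–2300) and 470 Ma inside the Ordovician (485.4–443.8); neither of those is wholly between the two dates.
The listed periods lying completely between them are Rhyacian, Orosirian, Statherian, Calymmian, Ectasian, Stenian, Tonian, Cryogenian, Ediacaran, Cambrian — 10 in all.

10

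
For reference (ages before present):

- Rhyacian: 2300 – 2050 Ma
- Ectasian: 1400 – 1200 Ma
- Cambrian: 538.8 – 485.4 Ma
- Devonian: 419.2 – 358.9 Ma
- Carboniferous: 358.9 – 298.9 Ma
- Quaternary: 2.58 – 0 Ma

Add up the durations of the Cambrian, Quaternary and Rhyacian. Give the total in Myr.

305.98 million years

Each duration: Cambrian = 53.4; Quaternary = 2.58; Rhyacian = 250.
Sum: 53.4 + 2.58 + 250 = 305.98 Myr.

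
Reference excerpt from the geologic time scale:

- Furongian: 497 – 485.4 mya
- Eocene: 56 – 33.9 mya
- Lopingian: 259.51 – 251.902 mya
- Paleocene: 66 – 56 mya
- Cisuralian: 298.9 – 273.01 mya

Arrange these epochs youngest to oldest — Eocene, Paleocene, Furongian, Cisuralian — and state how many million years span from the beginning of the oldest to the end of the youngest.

Eocene, Paleocene, Cisuralian, Furongian; total span 463.1 Myr

From the excerpt: Eocene 56–33.9; Paleocene 66–56; Furongian 497–485.4; Cisuralian 298.9–273.01 (Ma).
Larger Ma is earlier, so the oldest is Furongian and the youngest is Eocene; youngest to oldest: Eocene, Paleocene, Cisuralian, Furongian.
Oldest start 497 minus youngest end 33.9 gives 463.1 Myr overall.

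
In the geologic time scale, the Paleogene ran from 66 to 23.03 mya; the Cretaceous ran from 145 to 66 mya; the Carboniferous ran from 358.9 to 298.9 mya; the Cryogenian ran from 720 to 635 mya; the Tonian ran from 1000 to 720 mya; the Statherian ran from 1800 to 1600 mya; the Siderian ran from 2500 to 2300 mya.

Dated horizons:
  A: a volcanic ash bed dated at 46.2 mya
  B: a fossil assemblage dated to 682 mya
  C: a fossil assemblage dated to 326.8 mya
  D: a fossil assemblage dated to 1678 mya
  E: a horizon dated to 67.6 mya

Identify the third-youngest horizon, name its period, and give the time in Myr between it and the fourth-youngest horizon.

C, in the Carboniferous; 355.2 million years to B

Sorted youngest-first by Ma: A (46.2), E (67.6), C (326.8), B (682), D (1678).
The third youngest is C at 326.8 Ma, which lies in 358.9–298.9 Ma: the Carboniferous.
The fourth youngest is B at 682 Ma; separation = |326.8 − 682| = 355.2 Myr.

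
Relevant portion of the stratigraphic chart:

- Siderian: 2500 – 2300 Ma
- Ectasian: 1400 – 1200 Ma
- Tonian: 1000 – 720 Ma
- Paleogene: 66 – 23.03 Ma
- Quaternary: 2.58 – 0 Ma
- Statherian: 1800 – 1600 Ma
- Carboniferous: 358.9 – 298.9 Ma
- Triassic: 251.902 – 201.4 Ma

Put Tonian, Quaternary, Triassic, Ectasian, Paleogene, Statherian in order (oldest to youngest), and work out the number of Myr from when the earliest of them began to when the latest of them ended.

From the excerpt: Tonian 1000–720; Quaternary 2.58–0; Triassic 251.902–201.4; Ectasian 1400–1200; Paleogene 66–23.03; Statherian 1800–1600 (Ma).
Larger Ma is earlier, so the oldest is Statherian and the youngest is Quaternary; oldest to youngest: Statherian, Ectasian, Tonian, Triassic, Paleogene, Quaternary.
Oldest start 1800 minus youngest end 0 gives 1800 Myr overall.

Statherian, Ectasian, Tonian, Triassic, Paleogene, Quaternary; total span 1800 Myr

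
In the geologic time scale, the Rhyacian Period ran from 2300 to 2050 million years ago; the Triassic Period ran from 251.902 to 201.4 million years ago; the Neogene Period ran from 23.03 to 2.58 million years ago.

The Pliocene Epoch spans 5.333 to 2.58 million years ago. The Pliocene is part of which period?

Neogene

The Pliocene (5.333–2.58 Ma) lies entirely within 23.03–2.58 Ma, the Neogene Period.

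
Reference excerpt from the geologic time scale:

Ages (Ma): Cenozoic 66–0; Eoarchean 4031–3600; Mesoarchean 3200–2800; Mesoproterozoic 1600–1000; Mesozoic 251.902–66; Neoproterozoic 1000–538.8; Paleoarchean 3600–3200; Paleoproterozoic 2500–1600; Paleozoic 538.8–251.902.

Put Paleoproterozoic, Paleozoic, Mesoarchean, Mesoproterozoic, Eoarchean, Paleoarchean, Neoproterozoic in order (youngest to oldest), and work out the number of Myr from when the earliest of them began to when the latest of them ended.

Paleozoic → Neoproterozoic → Mesoproterozoic → Paleoproterozoic → Mesoarchean → Paleoarchean → Eoarchean; total span 3779.098 Myr

From the excerpt: Paleoproterozoic 2500–1600; Paleozoic 538.8–251.902; Mesoarchean 3200–2800; Mesoproterozoic 1600–1000; Eoarchean 4031–3600; Paleoarchean 3600–3200; Neoproterozoic 1000–538.8 (Ma).
Larger Ma is earlier, so the oldest is Eoarchean and the youngest is Paleozoic; youngest to oldest: Paleozoic, Neoproterozoic, Mesoproterozoic, Paleoproterozoic, Mesoarchean, Paleoarchean, Eoarchean.
Oldest start 4031 minus youngest end 251.902 gives 3779.098 Myr overall.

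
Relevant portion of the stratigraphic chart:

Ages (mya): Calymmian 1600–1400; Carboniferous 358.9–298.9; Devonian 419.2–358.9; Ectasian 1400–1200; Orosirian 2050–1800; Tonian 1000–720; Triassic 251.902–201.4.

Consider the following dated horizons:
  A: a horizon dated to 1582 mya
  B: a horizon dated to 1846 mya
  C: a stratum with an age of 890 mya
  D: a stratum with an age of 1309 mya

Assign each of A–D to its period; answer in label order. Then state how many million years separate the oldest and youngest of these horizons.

A — Calymmian; B — Orosirian; C — Tonian; D — Ectasian; span 956 million years

Match each age against the start–end ranges in the excerpt: A = 1582 Ma → Calymmian (1600–1400); B = 1846 Ma → Orosirian (2050–1800); C = 890 Ma → Tonian (1000–720); D = 1309 Ma → Ectasian (1400–1200).
The largest age is 1846 Ma and the smallest is 890 Ma; their difference is 956 Myr.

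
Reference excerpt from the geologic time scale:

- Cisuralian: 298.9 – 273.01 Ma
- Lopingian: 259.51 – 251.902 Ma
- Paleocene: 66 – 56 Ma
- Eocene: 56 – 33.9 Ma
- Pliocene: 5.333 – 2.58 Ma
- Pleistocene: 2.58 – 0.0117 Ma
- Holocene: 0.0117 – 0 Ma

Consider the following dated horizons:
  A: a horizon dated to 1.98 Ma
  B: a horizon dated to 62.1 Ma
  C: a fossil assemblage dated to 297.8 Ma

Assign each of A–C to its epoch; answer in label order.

Match each age against the start–end ranges in the excerpt: A = 1.98 Ma → Pleistocene (2.58–0.0117); B = 62.1 Ma → Paleocene (66–56); C = 297.8 Ma → Cisuralian (298.9–273.01).

A — Pleistocene; B — Paleocene; C — Cisuralian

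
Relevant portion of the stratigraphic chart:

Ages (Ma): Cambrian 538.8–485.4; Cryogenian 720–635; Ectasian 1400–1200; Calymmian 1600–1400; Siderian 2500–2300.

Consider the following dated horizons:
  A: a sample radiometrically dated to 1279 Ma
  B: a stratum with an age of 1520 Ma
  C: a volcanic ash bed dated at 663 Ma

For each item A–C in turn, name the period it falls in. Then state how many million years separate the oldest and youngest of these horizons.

A — Ectasian; B — Calymmian; C — Cryogenian; span 857 million years

Match each age against the start–end ranges in the excerpt: A = 1279 Ma → Ectasian (1400–1200); B = 1520 Ma → Calymmian (1600–1400); C = 663 Ma → Cryogenian (720–635).
The largest age is 1520 Ma and the smallest is 663 Ma; their difference is 857 Myr.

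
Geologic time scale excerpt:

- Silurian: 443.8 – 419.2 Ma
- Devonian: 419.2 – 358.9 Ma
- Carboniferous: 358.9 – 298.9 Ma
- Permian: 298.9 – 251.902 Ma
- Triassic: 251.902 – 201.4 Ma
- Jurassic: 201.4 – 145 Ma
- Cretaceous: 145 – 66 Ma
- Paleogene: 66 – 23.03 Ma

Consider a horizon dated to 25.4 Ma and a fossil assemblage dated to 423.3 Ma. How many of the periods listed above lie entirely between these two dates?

6

The older date is 423.3 Ma and the younger is 25.4 Ma.
Periods with start < 423.3 and end > 25.4 Ma: Devonian (419.2–358.9), Carboniferous (358.9–298.9), Permian (298.9–251.902), Triassic (251.902–201.4), Jurassic (201.4–145), Cretaceous (145–66).
That is 6 complete periods.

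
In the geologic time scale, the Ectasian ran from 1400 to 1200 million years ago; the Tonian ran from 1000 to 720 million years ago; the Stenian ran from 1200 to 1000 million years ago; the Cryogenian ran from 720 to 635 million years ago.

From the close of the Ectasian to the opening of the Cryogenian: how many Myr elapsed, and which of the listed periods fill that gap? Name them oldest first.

The Ectasian closes at 1200 Ma and the Cryogenian opens at 720 Ma, so the interval is 1200 − 720 = 480 Myr.
A period fits inside if it starts at or after 1200 Ma and ends at or before 720 Ma; oldest first that gives Stenian, Tonian.

480 million years; Stenian, Tonian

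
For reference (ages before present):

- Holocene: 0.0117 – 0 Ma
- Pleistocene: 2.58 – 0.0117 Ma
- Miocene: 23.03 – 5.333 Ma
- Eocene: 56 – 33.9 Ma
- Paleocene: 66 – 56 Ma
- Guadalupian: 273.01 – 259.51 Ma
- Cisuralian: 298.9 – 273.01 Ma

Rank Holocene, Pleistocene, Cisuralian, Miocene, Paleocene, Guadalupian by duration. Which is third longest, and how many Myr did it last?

Guadalupian, 13.5 million years

Durations: Holocene 0.0117; Pleistocene 2.5683; Cisuralian 25.89; Miocene 17.697; Paleocene 10; Guadalupian 13.5 Myr.
Sorted longest-first: Cisuralian (25.89), Miocene (17.697), Guadalupian (13.5), Paleocene (10), Pleistocene (2.5683), Holocene (0.0117).
The third longest is Guadalupian at 13.5 Myr.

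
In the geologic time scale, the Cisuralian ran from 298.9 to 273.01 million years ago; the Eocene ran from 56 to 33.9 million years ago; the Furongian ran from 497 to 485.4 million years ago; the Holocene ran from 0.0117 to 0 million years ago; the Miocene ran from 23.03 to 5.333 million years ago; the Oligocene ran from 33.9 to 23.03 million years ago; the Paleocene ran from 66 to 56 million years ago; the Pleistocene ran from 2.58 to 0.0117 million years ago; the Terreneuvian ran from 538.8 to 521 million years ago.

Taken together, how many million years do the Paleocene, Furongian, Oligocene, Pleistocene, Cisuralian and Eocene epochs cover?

Duration is start − end for each: (66 − 56) + (497 − 485.4) + (33.9 − 23.03) + (2.58 − 0.0117) + (298.9 − 273.01) + (56 − 33.9).
That is 10 + 11.6 + 10.87 + 2.5683 + 25.89 + 22.1, which totals 83.0283 million years.

83.0283 million years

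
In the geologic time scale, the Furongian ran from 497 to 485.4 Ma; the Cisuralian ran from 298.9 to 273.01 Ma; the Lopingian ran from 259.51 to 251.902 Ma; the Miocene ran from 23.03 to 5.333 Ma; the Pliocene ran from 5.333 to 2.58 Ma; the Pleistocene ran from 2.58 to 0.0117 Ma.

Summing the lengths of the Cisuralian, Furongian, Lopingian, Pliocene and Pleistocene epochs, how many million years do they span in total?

Each duration: Cisuralian = 25.89; Furongian = 11.6; Lopingian = 7.608; Pliocene = 2.753; Pleistocene = 2.5683.
Sum: 25.89 + 11.6 + 7.608 + 2.753 + 2.5683 = 50.4193 Myr.

50.4193 million years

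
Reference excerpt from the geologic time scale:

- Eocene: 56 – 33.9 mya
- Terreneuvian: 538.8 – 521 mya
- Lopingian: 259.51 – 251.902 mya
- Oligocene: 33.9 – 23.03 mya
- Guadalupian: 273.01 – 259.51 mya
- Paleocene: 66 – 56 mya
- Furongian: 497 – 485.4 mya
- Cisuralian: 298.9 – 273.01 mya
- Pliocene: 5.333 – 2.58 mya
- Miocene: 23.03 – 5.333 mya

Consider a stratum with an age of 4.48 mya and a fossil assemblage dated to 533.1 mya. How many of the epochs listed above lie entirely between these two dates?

533.1 Ma sits inside the Terreneuvian (538.8–521) and 4.48 Ma inside the Pliocene (5.333–2.58); neither of those is wholly between the two dates.
The listed epochs lying completely between them are Furongian, Cisuralian, Guadalupian, Lopingian, Paleocene, Eocene, Oligocene, Miocene — 8 in all.

8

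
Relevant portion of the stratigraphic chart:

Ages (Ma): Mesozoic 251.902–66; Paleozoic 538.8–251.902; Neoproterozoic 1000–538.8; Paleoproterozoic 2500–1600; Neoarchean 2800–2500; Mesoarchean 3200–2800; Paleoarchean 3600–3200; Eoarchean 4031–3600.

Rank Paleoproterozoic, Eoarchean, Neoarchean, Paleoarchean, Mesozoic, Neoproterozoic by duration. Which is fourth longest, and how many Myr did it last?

Durations: Paleoproterozoic 900; Eoarchean 431; Neoarchean 300; Paleoarchean 400; Mesozoic 185.902; Neoproterozoic 461.2 Myr.
Sorted longest-first: Paleoproterozoic (900), Neoproterozoic (461.2), Eoarchean (431), Paleoarchean (400), Neoarchean (300), Mesozoic (185.902).
The fourth longest is Paleoarchean at 400 Myr.

Paleoarchean, 400 million years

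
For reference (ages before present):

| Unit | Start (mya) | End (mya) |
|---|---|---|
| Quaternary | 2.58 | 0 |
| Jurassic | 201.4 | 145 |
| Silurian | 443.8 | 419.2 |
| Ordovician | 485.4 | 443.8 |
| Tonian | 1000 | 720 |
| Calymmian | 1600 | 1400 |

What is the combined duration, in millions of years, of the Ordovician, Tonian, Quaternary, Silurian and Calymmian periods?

548.78 million years

Each duration: Ordovician = 41.6; Tonian = 280; Quaternary = 2.58; Silurian = 24.6; Calymmian = 200.
Sum: 41.6 + 280 + 2.58 + 24.6 + 200 = 548.78 Myr.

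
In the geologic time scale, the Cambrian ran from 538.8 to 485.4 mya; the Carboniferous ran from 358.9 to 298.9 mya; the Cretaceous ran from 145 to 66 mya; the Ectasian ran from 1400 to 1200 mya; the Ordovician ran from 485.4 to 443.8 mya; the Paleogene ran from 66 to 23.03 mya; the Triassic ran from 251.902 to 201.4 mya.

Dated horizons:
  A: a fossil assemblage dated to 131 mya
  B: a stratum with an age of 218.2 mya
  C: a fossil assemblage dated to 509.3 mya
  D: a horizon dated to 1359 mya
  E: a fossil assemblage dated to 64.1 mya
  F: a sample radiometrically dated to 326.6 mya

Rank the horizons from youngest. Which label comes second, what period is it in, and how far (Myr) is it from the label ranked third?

Smaller Ma means younger, so youngest first: E 64.1 < A 131 < B 218.2 < F 326.6 < C 509.3 < D 1359.
Counting 2 along gives A (131 Ma); the excerpt puts that inside the Cretaceous, 145–66 Ma.
Next in line is B (218.2 Ma), and 218.2 − 131 = 87.2 Myr.

A, in the Cretaceous; 87.2 million years to B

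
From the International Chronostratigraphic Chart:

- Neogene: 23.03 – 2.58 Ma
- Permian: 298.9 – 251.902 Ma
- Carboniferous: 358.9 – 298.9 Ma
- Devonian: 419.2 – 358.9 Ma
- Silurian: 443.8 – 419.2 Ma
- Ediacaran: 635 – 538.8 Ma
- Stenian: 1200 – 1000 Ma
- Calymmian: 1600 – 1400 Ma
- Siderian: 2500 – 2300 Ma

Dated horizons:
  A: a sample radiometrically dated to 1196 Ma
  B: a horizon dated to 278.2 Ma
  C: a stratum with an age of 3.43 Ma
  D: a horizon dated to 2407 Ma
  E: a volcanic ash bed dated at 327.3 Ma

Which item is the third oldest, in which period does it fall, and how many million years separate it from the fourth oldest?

E, in the Carboniferous; 49.1 million years to B

Sorted oldest-first by Ma: D (2407), A (1196), E (327.3), B (278.2), C (3.43).
The third oldest is E at 327.3 Ma, which lies in 358.9–298.9 Ma: the Carboniferous.
The fourth oldest is B at 278.2 Ma; separation = |327.3 − 278.2| = 49.1 Myr.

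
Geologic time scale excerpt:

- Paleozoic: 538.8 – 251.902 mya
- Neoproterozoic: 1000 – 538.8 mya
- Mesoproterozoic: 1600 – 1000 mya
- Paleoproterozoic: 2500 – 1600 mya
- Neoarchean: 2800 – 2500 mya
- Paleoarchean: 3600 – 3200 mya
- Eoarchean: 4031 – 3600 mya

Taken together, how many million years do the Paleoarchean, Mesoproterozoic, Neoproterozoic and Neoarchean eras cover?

Duration is start − end for each: (3600 − 3200) + (1600 − 1000) + (1000 − 538.8) + (2800 − 2500).
That is 400 + 600 + 461.2 + 300, which totals 1761.2 million years.

1761.2 million years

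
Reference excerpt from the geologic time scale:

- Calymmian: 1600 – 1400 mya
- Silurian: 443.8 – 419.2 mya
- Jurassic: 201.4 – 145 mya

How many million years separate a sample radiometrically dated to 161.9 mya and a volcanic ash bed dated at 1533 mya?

1371.1 million years

1533 − 161.9 = 1371.1 million years.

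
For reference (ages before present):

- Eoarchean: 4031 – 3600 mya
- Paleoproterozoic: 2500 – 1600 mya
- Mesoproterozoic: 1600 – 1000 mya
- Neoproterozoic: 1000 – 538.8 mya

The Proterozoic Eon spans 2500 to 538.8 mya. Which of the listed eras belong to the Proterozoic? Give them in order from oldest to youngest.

Paleoproterozoic, Mesoproterozoic, Neoproterozoic

Eras with both bounds inside 2500–538.8 Ma: Paleoproterozoic (2500–1600), Mesoproterozoic (1600–1000), Neoproterozoic (1000–538.8).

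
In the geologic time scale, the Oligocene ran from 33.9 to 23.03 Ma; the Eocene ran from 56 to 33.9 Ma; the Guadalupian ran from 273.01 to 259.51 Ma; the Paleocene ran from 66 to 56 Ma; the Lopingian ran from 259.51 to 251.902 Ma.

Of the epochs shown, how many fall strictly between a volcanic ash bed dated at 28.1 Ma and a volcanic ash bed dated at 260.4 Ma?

The older date is 260.4 Ma and the younger is 28.1 Ma.
Epochs with start < 260.4 and end > 28.1 Ma: Lopingian (259.51–251.902), Paleocene (66–56), Eocene (56–33.9).
That is 3 complete epochs.

3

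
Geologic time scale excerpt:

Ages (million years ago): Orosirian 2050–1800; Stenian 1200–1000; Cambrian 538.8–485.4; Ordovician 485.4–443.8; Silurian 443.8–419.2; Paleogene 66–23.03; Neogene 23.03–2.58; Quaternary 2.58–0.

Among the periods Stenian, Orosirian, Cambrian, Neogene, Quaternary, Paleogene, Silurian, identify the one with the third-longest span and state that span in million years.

Cambrian, 53.4 million years

Durations: Stenian 200; Orosirian 250; Cambrian 53.4; Neogene 20.45; Quaternary 2.58; Paleogene 42.97; Silurian 24.6 Myr.
Sorted longest-first: Orosirian (250), Stenian (200), Cambrian (53.4), Paleogene (42.97), Silurian (24.6), Neogene (20.45), Quaternary (2.58).
The third longest is Cambrian at 53.4 Myr.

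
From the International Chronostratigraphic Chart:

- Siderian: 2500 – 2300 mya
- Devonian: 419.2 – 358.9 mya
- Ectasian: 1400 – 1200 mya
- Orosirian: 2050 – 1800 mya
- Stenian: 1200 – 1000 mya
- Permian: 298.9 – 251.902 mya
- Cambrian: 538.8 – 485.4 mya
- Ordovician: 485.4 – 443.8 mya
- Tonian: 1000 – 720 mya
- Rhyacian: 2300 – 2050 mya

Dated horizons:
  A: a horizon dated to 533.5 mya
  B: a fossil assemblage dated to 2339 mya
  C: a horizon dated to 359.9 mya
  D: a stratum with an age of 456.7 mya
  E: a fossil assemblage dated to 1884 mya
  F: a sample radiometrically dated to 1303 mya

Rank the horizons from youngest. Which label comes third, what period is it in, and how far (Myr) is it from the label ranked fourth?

Smaller Ma means younger, so youngest first: C 359.9 < D 456.7 < A 533.5 < F 1303 < E 1884 < B 2339.
Counting 3 along gives A (533.5 Ma); the excerpt puts that inside the Cambrian, 538.8–485.4 Ma.
Next in line is F (1303 Ma), and 1303 − 533.5 = 769.5 Myr.

A, in the Cambrian; 769.5 million years to F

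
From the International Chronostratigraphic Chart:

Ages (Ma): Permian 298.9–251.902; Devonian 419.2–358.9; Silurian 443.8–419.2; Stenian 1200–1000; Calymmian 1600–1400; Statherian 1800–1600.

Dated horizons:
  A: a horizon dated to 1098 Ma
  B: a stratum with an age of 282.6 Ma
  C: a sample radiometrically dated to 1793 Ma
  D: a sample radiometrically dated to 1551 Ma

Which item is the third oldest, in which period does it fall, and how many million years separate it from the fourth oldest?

A, in the Stenian; 815.4 million years to B

Sorted oldest-first by Ma: C (1793), D (1551), A (1098), B (282.6).
The third oldest is A at 1098 Ma, which lies in 1200–1000 Ma: the Stenian.
The fourth oldest is B at 282.6 Ma; separation = |1098 − 282.6| = 815.4 Myr.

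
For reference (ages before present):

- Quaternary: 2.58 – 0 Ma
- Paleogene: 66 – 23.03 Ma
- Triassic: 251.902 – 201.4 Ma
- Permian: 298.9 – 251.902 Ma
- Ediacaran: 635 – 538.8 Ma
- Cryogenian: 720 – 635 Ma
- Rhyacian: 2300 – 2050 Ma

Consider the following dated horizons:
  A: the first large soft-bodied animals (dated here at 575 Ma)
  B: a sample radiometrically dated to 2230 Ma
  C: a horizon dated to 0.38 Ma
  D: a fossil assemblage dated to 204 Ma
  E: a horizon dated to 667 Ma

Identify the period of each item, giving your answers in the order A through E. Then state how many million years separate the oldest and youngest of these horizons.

A — Ediacaran; B — Rhyacian; C — Quaternary; D — Triassic; E — Cryogenian; span 2229.62 million years

A: 575 Ma lies in 635–538.8 Ma, so Ediacaran.
B: 2230 Ma lies in 2300–2050 Ma, so Rhyacian.
C: 0.38 Ma lies in 2.58–0 Ma, so Quaternary.
D: 204 Ma lies in 251.902–201.4 Ma, so Triassic.
E: 667 Ma lies in 720–635 Ma, so Cryogenian.
Oldest = 2230 Ma, youngest = 0.38 Ma → span 2229.62 Myr.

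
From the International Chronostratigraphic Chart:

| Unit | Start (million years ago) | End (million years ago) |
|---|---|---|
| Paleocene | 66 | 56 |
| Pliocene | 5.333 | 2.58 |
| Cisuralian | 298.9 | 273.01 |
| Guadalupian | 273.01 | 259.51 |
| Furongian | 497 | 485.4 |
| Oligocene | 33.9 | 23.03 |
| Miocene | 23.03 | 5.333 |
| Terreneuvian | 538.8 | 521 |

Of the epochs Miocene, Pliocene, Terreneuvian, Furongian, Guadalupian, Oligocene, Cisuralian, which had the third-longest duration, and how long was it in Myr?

Miocene, 17.697 million years

Start − end for each: Miocene 23.03 − 5.333 = 17.697; Pliocene 5.333 − 2.58 = 2.753; Terreneuvian 538.8 − 521 = 17.8; Furongian 497 − 485.4 = 11.6; Guadalupian 273.01 − 259.51 = 13.5; Oligocene 33.9 − 23.03 = 10.87; Cisuralian 298.9 − 273.01 = 25.89.
Ranking these from longest: Cisuralian > Terreneuvian > Miocene > Guadalupian > Furongian > Oligocene > Pliocene.
Position 3 in that ranking is Miocene, which lasted 17.697 Myr.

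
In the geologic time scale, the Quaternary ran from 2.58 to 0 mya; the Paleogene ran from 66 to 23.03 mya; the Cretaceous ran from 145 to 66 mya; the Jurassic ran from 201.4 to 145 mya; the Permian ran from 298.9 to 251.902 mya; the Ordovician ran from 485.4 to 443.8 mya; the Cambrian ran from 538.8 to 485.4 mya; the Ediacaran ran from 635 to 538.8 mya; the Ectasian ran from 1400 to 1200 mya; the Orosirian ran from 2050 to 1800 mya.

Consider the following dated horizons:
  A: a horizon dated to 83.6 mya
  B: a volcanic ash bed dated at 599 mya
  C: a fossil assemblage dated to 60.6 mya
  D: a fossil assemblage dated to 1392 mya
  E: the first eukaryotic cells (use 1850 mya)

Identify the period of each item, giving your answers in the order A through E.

A — Cretaceous; B — Ediacaran; C — Paleogene; D — Ectasian; E — Orosirian

A: 83.6 Ma lies in 145–66 Ma, so Cretaceous.
B: 599 Ma lies in 635–538.8 Ma, so Ediacaran.
C: 60.6 Ma lies in 66–23.03 Ma, so Paleogene.
D: 1392 Ma lies in 1400–1200 Ma, so Ectasian.
E: 1850 Ma lies in 2050–1800 Ma, so Orosirian.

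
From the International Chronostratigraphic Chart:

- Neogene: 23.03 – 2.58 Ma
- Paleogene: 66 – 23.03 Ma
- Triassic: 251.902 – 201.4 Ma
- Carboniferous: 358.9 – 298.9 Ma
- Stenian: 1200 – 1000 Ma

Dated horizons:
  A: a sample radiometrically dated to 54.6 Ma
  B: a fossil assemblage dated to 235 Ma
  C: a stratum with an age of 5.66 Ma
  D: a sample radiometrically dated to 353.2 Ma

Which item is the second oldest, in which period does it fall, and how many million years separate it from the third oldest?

Sorted oldest-first by Ma: D (353.2), B (235), A (54.6), C (5.66).
The second oldest is B at 235 Ma, which lies in 251.902–201.4 Ma: the Triassic.
The third oldest is A at 54.6 Ma; separation = |235 − 54.6| = 180.4 Myr.

B, in the Triassic; 180.4 million years to A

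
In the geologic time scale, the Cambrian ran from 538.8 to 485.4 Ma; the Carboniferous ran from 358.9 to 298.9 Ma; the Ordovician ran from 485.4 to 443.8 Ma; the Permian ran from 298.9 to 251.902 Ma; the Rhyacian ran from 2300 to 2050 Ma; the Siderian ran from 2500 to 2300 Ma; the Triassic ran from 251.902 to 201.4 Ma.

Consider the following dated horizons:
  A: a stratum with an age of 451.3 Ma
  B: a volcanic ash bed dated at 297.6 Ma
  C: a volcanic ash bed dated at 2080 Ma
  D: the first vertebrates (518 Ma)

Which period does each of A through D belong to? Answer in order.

A — Ordovician; B — Permian; C — Rhyacian; D — Cambrian

A: 451.3 Ma lies in 485.4–443.8 Ma, so Ordovician.
B: 297.6 Ma lies in 298.9–251.902 Ma, so Permian.
C: 2080 Ma lies in 2300–2050 Ma, so Rhyacian.
D: 518 Ma lies in 538.8–485.4 Ma, so Cambrian.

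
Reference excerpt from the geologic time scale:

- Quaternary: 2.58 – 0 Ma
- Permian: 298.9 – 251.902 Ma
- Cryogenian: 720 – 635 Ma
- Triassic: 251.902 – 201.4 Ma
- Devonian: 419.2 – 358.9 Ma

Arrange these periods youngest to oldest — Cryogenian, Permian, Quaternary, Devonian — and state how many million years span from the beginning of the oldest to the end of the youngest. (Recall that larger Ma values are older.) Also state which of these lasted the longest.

From the excerpt: Cryogenian 720–635; Permian 298.9–251.902; Quaternary 2.58–0; Devonian 419.2–358.9 (Ma).
Larger Ma is earlier, so the oldest is Cryogenian and the youngest is Quaternary; youngest to oldest: Quaternary, Permian, Devonian, Cryogenian.
Oldest start 720 minus youngest end 0 gives 720 Myr overall.
Individual lengths (start − end): Devonian 60.3; Quaternary 2.58; Cryogenian 85; Permian 46.998. The largest is Cryogenian at 85 Myr.

Quaternary → Permian → Devonian → Cryogenian; total span 720 Myr; longest is Cryogenian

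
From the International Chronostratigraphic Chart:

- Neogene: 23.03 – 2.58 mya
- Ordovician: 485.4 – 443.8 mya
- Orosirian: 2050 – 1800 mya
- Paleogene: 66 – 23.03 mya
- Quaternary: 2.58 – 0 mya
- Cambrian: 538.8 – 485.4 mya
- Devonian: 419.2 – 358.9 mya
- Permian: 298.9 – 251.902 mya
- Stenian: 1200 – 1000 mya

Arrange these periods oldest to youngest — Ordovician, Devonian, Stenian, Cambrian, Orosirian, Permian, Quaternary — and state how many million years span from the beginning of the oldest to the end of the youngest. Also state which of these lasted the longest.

From the excerpt: Ordovician 485.4–443.8; Devonian 419.2–358.9; Stenian 1200–1000; Cambrian 538.8–485.4; Orosirian 2050–1800; Permian 298.9–251.902; Quaternary 2.58–0 (Ma).
Larger Ma is earlier, so the oldest is Orosirian and the youngest is Quaternary; oldest to youngest: Orosirian, Stenian, Cambrian, Ordovician, Devonian, Permian, Quaternary.
Oldest start 2050 minus youngest end 0 gives 2050 Myr overall.
Individual lengths (start − end): Orosirian 250; Ordovician 41.6; Devonian 60.3; Quaternary 2.58; Stenian 200; Cambrian 53.4; Permian 46.998. The largest is Orosirian at 250 Myr.

Orosirian → Stenian → Cambrian → Ordovician → Devonian → Permian → Quaternary; total span 2050 Myr; longest is Orosirian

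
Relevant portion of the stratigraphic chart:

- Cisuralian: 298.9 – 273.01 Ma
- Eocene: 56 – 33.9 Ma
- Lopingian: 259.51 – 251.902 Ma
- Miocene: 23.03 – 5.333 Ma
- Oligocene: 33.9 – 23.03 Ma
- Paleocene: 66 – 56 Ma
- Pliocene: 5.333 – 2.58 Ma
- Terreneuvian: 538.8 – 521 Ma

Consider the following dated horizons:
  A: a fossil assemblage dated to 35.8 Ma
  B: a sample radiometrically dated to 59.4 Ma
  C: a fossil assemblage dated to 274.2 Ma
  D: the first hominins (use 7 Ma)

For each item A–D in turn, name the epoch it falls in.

A — Eocene; B — Paleocene; C — Cisuralian; D — Miocene

A: 35.8 Ma lies in 56–33.9 Ma, so Eocene.
B: 59.4 Ma lies in 66–56 Ma, so Paleocene.
C: 274.2 Ma lies in 298.9–273.01 Ma, so Cisuralian.
D: 7 Ma lies in 23.03–5.333 Ma, so Miocene.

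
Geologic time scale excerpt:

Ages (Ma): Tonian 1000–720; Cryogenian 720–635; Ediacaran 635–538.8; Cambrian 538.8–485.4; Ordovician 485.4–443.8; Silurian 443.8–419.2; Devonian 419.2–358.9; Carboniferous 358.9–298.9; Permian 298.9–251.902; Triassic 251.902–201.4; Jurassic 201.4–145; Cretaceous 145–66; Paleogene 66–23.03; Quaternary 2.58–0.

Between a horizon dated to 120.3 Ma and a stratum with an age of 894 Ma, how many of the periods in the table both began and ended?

10

894 Ma sits inside the Tonian (1000–720) and 120.3 Ma inside the Cretaceous (145–66); neither of those is wholly between the two dates.
The listed periods lying completely between them are Cryogenian, Ediacaran, Cambrian, Ordovician, Silurian, Devonian, Carboniferous, Permian, Triassic, Jurassic — 10 in all.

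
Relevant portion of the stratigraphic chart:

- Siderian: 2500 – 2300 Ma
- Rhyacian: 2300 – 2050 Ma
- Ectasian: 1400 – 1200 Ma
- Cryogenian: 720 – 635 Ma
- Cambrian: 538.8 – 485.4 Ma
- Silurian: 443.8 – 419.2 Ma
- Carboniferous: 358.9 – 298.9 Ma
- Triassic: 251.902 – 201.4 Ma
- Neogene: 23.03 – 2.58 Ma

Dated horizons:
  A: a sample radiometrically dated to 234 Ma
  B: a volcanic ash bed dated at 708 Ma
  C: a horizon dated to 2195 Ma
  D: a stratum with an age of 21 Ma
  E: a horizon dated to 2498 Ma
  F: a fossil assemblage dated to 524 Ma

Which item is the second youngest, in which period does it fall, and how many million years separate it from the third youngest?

A, in the Triassic; 290 million years to F

Smaller Ma means younger, so youngest first: D 21 < A 234 < F 524 < B 708 < C 2195 < E 2498.
Counting 2 along gives A (234 Ma); the excerpt puts that inside the Triassic, 251.902–201.4 Ma.
Next in line is F (524 Ma), and 524 − 234 = 290 Myr.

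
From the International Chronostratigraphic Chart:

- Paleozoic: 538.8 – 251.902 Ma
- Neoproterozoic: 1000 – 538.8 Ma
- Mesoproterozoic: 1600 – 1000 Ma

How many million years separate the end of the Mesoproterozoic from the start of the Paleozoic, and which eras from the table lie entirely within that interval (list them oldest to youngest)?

461.2 million years; Neoproterozoic

The Mesoproterozoic closes at 1000 Ma and the Paleozoic opens at 538.8 Ma, so the interval is 1000 − 538.8 = 461.2 Myr.
An era fits inside if it starts at or after 1000 Ma and ends at or before 538.8 Ma; oldest first that gives Neoproterozoic.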